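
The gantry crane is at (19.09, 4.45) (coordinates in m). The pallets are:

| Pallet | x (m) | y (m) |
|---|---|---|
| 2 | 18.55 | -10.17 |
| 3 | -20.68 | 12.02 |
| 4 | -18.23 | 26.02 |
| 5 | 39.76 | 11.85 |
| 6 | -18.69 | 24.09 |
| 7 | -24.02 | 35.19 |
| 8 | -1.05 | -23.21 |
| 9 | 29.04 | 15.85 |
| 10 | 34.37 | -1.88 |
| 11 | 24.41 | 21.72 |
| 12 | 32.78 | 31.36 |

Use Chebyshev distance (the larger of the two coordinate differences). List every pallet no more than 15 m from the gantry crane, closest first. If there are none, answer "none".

9, 2

Distances from (19.09, 4.45):
2: 14.62 m
3: 39.77 m
4: 37.32 m
5: 20.67 m
6: 37.78 m
7: 43.11 m
8: 27.66 m
9: 11.40 m
10: 15.28 m
11: 17.27 m
12: 26.91 m
Threshold 15 m: 9 (11.40 m), 2 (14.62 m) are within range.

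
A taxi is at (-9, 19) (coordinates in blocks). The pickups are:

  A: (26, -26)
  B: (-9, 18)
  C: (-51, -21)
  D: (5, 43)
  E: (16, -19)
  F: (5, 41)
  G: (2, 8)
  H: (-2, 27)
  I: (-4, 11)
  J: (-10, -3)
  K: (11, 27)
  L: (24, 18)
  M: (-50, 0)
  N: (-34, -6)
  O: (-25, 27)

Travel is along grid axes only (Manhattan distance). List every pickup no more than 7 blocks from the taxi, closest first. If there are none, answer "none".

Distances from (-9, 19):
A: |35| + |-45| = 35 + 45 = 80 blocks
B: |0| + |-1| = 0 + 1 = 1 blocks
C: |-42| + |-40| = 42 + 40 = 82 blocks
D: |14| + |24| = 14 + 24 = 38 blocks
E: |25| + |-38| = 25 + 38 = 63 blocks
F: |14| + |22| = 14 + 22 = 36 blocks
G: |11| + |-11| = 11 + 11 = 22 blocks
H: |7| + |8| = 7 + 8 = 15 blocks
I: |5| + |-8| = 5 + 8 = 13 blocks
J: |-1| + |-22| = 1 + 22 = 23 blocks
K: |20| + |8| = 20 + 8 = 28 blocks
L: |33| + |-1| = 33 + 1 = 34 blocks
M: |-41| + |-19| = 41 + 19 = 60 blocks
N: |-25| + |-25| = 25 + 25 = 50 blocks
O: |-16| + |8| = 16 + 8 = 24 blocks
Threshold 7 blocks: B (1 blocks) is within range.

B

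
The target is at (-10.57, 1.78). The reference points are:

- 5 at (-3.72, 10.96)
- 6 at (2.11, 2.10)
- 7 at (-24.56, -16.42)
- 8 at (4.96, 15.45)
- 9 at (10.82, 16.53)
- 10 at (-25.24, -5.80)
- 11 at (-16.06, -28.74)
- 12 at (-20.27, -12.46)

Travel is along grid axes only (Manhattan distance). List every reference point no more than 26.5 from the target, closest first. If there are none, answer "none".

6, 5, 10, 12

Distances from (-10.57, 1.78):
5: |6.85| + |9.18| = 6.85 + 9.18 = 16.03
6: |12.68| + |0.32| = 12.68 + 0.32 = 13.00
7: |-13.99| + |-18.20| = 13.99 + 18.20 = 32.19
8: |15.53| + |13.67| = 15.53 + 13.67 = 29.20
9: |21.39| + |14.75| = 21.39 + 14.75 = 36.14
10: |-14.67| + |-7.58| = 14.67 + 7.58 = 22.25
11: |-5.49| + |-30.52| = 5.49 + 30.52 = 36.01
12: |-9.70| + |-14.24| = 9.70 + 14.24 = 23.94
Threshold 26.5: 6 (13.00), 5 (16.03), 10 (22.25), 12 (23.94) are within range.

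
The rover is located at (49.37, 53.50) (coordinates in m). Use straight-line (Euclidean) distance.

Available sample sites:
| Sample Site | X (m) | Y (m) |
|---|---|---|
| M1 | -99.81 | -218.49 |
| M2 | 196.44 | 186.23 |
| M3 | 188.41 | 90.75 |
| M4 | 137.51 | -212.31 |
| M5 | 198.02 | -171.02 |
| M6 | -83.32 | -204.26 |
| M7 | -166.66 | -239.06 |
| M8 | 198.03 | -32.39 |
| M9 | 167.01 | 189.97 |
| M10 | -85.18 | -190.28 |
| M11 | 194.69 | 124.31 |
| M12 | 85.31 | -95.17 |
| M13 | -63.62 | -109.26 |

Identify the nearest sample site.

Distances from (49.37, 53.50):
M1: 310.21 m
M2: 198.11 m
M3: 143.94 m
M4: 280.04 m
M5: 269.27 m
M6: 289.91 m
M7: 363.68 m
M8: 171.69 m
M9: 180.18 m
M10: 278.45 m
M11: 161.65 m
M12: 152.95 m
M13: 198.14 m
Minimum: M3 at 143.94 m.

M3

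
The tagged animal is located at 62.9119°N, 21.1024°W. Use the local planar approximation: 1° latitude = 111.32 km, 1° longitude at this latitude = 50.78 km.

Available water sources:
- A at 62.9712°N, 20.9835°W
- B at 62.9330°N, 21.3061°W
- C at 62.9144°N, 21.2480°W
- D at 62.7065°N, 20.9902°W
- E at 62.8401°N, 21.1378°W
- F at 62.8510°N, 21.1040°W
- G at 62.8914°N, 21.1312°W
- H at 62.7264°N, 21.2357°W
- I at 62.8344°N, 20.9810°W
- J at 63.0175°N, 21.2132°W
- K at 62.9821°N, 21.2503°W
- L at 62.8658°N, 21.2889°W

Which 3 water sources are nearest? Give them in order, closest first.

Distances from 62.9119°N, 21.1024°W:
A: √((0.0593·111.32)² + (0.1189·50.78)²) = √(43.576845 + 36.454328) = 8.9460 km
B: √((0.0211·111.32)² + (-0.2037·50.78)²) = √(5.517106 + 106.995978) = 10.6072 km
C: √((0.0025·111.32)² + (-0.1456·50.78)²) = √(0.077451 + 54.664848) = 7.3988 km
D: √((-0.2054·111.32)² + (0.1122·50.78)²) = √(522.814078 + 32.461689) = 23.5643 km
E: √((-0.0718·111.32)² + (-0.0354·50.78)²) = √(63.884468 + 3.231409) = 8.1924 km
F: √((-0.0609·111.32)² + (-0.0016·50.78)²) = √(45.960102 + 0.006601) = 6.7799 km
G: √((-0.0205·111.32)² + (-0.0288·50.78)²) = √(5.207798 + 2.138801) = 2.7105 km
H: √((-0.1855·111.32)² + (-0.1333·50.78)²) = √(426.416718 + 45.819009) = 21.7310 km
I: √((-0.0775·111.32)² + (0.1214·50.78)²) = √(74.430305 + 38.003427) = 10.6035 km
J: √((0.1056·111.32)² + (-0.1108·50.78)²) = √(138.189241 + 31.656647) = 13.0325 km
K: √((0.0702·111.32)² + (-0.1479·50.78)²) = √(61.068973 + 56.405537) = 10.8386 km
L: √((-0.0461·111.32)² + (-0.1865·50.78)²) = √(26.335905 + 89.689802) = 10.7715 km
Sorted: G (2.7105 km) < F (6.7799 km) < C (7.3988 km) < E (8.1924 km) < A (8.9460 km) < …

G, F, C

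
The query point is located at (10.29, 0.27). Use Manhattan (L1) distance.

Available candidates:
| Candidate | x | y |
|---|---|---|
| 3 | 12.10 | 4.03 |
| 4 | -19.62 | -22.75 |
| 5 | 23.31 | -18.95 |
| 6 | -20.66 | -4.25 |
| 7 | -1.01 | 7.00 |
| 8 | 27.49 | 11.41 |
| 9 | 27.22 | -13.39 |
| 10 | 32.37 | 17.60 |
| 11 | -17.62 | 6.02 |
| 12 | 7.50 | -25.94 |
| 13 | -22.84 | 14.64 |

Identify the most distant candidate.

4

Distances from (10.29, 0.27):
3: |1.81| + |3.76| = 1.81 + 3.76 = 5.57
4: |-29.91| + |-23.02| = 29.91 + 23.02 = 52.93
5: |13.02| + |-19.22| = 13.02 + 19.22 = 32.24
6: |-30.95| + |-4.52| = 30.95 + 4.52 = 35.47
7: |-11.30| + |6.73| = 11.30 + 6.73 = 18.03
8: |17.20| + |11.14| = 17.20 + 11.14 = 28.34
9: |16.93| + |-13.66| = 16.93 + 13.66 = 30.59
10: |22.08| + |17.33| = 22.08 + 17.33 = 39.41
11: |-27.91| + |5.75| = 27.91 + 5.75 = 33.66
12: |-2.79| + |-26.21| = 2.79 + 26.21 = 29.00
13: |-33.13| + |14.37| = 33.13 + 14.37 = 47.50
Maximum: 4 at 52.93.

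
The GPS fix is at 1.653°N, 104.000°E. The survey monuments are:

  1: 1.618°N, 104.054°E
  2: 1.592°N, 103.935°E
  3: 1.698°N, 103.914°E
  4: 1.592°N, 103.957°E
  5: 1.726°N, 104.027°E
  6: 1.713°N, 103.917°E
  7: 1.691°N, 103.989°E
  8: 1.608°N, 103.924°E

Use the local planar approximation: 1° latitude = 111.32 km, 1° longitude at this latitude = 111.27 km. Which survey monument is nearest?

7

Distances from 1.653°N, 104.000°E:
1: 7.161 km
2: 9.921 km
3: 10.801 km
4: 8.307 km
5: 8.664 km
6: 11.398 km
7: 4.404 km
8: 9.829 km
Minimum: 7 at 4.404 km.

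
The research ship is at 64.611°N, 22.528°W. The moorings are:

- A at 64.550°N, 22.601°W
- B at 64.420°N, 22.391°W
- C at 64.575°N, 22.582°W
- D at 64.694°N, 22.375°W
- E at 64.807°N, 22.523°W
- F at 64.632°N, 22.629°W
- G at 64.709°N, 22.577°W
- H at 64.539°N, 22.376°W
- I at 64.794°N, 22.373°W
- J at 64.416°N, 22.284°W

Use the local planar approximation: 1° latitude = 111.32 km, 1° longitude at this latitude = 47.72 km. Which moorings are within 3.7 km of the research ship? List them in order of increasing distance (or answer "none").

none

Distances from 64.611°N, 22.528°W:
A: 7.632 km
B: 22.245 km
C: 4.765 km
D: 11.776 km
E: 21.820 km
F: 5.357 km
G: 11.157 km
H: 10.810 km
I: 21.673 km
J: 24.633 km
Threshold 3.7 km: none within range.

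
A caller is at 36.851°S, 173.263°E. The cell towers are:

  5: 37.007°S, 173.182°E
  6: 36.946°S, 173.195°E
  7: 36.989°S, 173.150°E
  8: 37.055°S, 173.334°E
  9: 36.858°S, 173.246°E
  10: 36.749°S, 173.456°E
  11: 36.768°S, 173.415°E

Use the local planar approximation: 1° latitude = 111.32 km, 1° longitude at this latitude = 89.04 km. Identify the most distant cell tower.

Distances from 36.851°S, 173.263°E:
5: √((-0.156·111.32)² + (-0.081·89.04)²) = √(301.57518 + 52.01641) = 18.804 km
6: √((-0.095·111.32)² + (-0.068·89.04)²) = √(111.83909 + 36.65963) = 12.186 km
7: √((-0.138·111.32)² + (-0.113·89.04)²) = √(235.99596 + 101.23418) = 18.364 km
8: √((-0.204·111.32)² + (0.071·89.04)²) = √(515.71140 + 39.96566) = 23.573 km
9: √((-0.007·111.32)² + (-0.017·89.04)²) = √(0.60721 + 2.29123) = 1.702 km
10: √((0.102·111.32)² + (0.193·89.04)²) = √(128.92785 + 295.31460) = 20.597 km
11: √((0.083·111.32)² + (0.152·89.04)²) = √(85.36947 + 183.17132) = 16.387 km
Maximum: 8 at 23.573 km.

8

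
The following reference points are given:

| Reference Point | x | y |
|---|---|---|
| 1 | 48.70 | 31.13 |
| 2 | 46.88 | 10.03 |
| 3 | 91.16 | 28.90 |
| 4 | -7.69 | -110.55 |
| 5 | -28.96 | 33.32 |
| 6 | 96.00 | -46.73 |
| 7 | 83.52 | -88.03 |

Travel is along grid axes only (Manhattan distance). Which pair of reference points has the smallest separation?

Pairwise distances:
1–2: |-1.82| + |-21.10| = 1.82 + 21.10 = 22.92
1–3: |42.46| + |-2.23| = 42.46 + 2.23 = 44.69
1–4: |-56.39| + |-141.68| = 56.39 + 141.68 = 198.07
1–5: |-77.66| + |2.19| = 77.66 + 2.19 = 79.85
1–6: |47.30| + |-77.86| = 47.30 + 77.86 = 125.16
1–7: |34.82| + |-119.16| = 34.82 + 119.16 = 153.98
2–3: |44.28| + |18.87| = 44.28 + 18.87 = 63.15
2–4: |-54.57| + |-120.58| = 54.57 + 120.58 = 175.15
2–5: |-75.84| + |23.29| = 75.84 + 23.29 = 99.13
2–6: |49.12| + |-56.76| = 49.12 + 56.76 = 105.88
2–7: |36.64| + |-98.06| = 36.64 + 98.06 = 134.70
3–4: |-98.85| + |-139.45| = 98.85 + 139.45 = 238.30
3–5: |-120.12| + |4.42| = 120.12 + 4.42 = 124.54
3–6: |4.84| + |-75.63| = 4.84 + 75.63 = 80.47
3–7: |-7.64| + |-116.93| = 7.64 + 116.93 = 124.57
4–5: |-21.27| + |143.87| = 21.27 + 143.87 = 165.14
4–6: |103.69| + |63.82| = 103.69 + 63.82 = 167.51
4–7: |91.21| + |22.52| = 91.21 + 22.52 = 113.73
5–6: |124.96| + |-80.05| = 124.96 + 80.05 = 205.01
5–7: |112.48| + |-121.35| = 112.48 + 121.35 = 233.83
6–7: |-12.48| + |-41.30| = 12.48 + 41.30 = 53.78
Closest pair: 1–2 at 22.92.

1 and 2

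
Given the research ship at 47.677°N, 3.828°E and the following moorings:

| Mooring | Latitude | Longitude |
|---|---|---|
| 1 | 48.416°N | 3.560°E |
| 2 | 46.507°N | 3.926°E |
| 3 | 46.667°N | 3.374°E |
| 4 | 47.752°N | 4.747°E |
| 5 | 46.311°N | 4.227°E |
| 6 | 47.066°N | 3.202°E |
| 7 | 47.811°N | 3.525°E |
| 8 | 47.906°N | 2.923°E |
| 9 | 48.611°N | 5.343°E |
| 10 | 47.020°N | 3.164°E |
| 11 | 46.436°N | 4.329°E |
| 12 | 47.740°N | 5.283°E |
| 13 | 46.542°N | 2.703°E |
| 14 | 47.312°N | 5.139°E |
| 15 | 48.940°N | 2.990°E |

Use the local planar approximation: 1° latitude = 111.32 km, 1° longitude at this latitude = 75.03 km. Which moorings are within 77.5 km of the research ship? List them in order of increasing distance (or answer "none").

7, 4, 8

Distances from 47.677°N, 3.828°E:
1: √((0.739·111.32)² + (-0.268·75.03)²) = √(6767.60920 + 404.33327) = 84.687 km
2: √((-1.170·111.32)² + (0.098·75.03)²) = √(16963.60373 + 54.06573) = 130.452 km
3: √((-1.010·111.32)² + (-0.454·75.03)²) = √(12641.22446 + 1160.33021) = 117.480 km
4: √((0.075·111.32)² + (0.919·75.03)²) = √(69.70580 + 4754.45691) = 69.456 km
5: √((-1.366·111.32)² + (0.399·75.03)²) = √(23123.19246 + 896.22217) = 154.982 km
6: √((-0.611·111.32)² + (-0.626·75.03)²) = √(4626.24699 + 2206.06629) = 82.658 km
7: √((0.134·111.32)² + (-0.303·75.03)²) = √(222.51331 + 516.83885) = 27.191 km
8: √((0.229·111.32)² + (-0.905·75.03)²) = √(649.85634 + 4610.70197) = 72.530 km
9: √((0.934·111.32)² + (1.515·75.03)²) = √(10810.35978 + 12920.97120) = 154.050 km
10: √((-0.657·111.32)² + (-0.664·75.03)²) = √(5349.05587 + 2482.02443) = 88.493 km
11: √((-1.241·111.32)² + (0.501·75.03)²) = √(19084.90306 + 1413.01036) = 143.171 km
12: √((0.063·111.32)² + (1.455·75.03)²) = √(49.18441 + 11917.79414) = 109.394 km
13: √((-1.135·111.32)² + (-1.125·75.03)²) = √(15963.86764 + 7124.83708) = 151.950 km
14: √((-0.365·111.32)² + (1.311·75.03)²) = √(1650.94317 + 9675.54142) = 106.426 km
15: √((1.263·111.32)² + (-0.838·75.03)²) = √(19767.56140 + 3953.28323) = 154.016 km
Threshold 77.5 km: 7 (27.191 km), 4 (69.456 km), 8 (72.530 km) are within range.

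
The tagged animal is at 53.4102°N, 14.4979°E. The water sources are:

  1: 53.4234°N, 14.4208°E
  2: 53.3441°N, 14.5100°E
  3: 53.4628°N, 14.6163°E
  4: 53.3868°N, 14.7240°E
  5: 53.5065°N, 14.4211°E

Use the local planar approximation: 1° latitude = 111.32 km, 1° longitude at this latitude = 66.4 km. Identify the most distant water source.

4

Distances from 53.4102°N, 14.4979°E:
1: 5.3261 km
2: 7.4020 km
3: 9.8027 km
4: 15.2373 km
5: 11.8712 km
Maximum: 4 at 15.2373 km.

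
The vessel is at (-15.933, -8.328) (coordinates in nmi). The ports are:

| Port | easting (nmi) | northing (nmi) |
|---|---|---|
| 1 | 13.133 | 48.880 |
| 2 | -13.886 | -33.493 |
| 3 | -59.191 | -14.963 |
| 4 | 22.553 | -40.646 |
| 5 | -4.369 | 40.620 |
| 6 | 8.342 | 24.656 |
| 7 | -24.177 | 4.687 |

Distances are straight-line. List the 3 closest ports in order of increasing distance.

Distances from (-15.933, -8.328):
1: √((29.066)² + (57.208)²) = √(844.83236 + 3272.75526) = 64.168 nmi
2: √((2.047)² + (-25.165)²) = √(4.19021 + 633.27723) = 25.248 nmi
3: √((-43.258)² + (-6.635)²) = √(1871.25456 + 44.02322) = 43.764 nmi
4: √((38.486)² + (-32.318)²) = √(1481.17220 + 1044.45312) = 50.256 nmi
5: √((11.564)² + (48.948)²) = √(133.72610 + 2395.90670) = 50.295 nmi
6: √((24.275)² + (32.984)²) = √(589.27562 + 1087.94426) = 40.954 nmi
7: √((-8.244)² + (13.015)²) = √(67.96354 + 169.39023) = 15.406 nmi
Sorted: 7 (15.406 nmi) < 2 (25.248 nmi) < 6 (40.954 nmi) < 3 (43.764 nmi) < 4 (50.256 nmi) < …

7, 2, 6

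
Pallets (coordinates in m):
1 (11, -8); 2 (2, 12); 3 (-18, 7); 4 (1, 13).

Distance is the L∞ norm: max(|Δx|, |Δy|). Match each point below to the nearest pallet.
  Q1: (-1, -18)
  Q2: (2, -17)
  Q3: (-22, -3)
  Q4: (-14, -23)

Q1 at (-1, -18):
  1: max(|12|, |10|) = 12 m
  2: max(|3|, |30|) = 30 m
  3: max(|-17|, |25|) = 25 m
  4: max(|2|, |31|) = 31 m
  → nearest: 1 (12 m)
Q2 at (2, -17):
  1: max(|9|, |9|) = 9 m
  2: max(|0|, |29|) = 29 m
  3: max(|-20|, |24|) = 24 m
  4: max(|-1|, |30|) = 30 m
  → nearest: 1 (9 m)
Q3 at (-22, -3):
  1: max(|33|, |-5|) = 33 m
  2: max(|24|, |15|) = 24 m
  3: max(|4|, |10|) = 10 m
  4: max(|23|, |16|) = 23 m
  → nearest: 3 (10 m)
Q4 at (-14, -23):
  1: max(|25|, |15|) = 25 m
  2: max(|16|, |35|) = 35 m
  3: max(|-4|, |30|) = 30 m
  4: max(|15|, |36|) = 36 m
  → nearest: 1 (25 m)

Q1→1; Q2→1; Q3→3; Q4→1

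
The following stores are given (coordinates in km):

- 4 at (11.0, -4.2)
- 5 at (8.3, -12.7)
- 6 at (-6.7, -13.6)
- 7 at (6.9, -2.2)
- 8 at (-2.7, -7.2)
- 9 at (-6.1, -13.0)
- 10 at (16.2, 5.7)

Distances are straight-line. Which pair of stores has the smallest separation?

Pairwise distances:
4–5: √((-2.7)² + (-8.5)²) = √(7.2900 + 72.2500) = 8.92 km
4–6: √((-17.7)² + (-9.4)²) = √(313.2900 + 88.3600) = 20.04 km
4–7: √((-4.1)² + (2.0)²) = √(16.8100 + 4.0000) = 4.56 km
4–8: √((-13.7)² + (-3.0)²) = √(187.6900 + 9.0000) = 14.02 km
4–9: √((-17.1)² + (-8.8)²) = √(292.4100 + 77.4400) = 19.23 km
4–10: √((5.2)² + (9.9)²) = √(27.0400 + 98.0100) = 11.18 km
5–6: √((-15.0)² + (-0.9)²) = √(225.0000 + 0.8100) = 15.03 km
5–7: √((-1.4)² + (10.5)²) = √(1.9600 + 110.2500) = 10.59 km
5–8: √((-11.0)² + (5.5)²) = √(121.0000 + 30.2500) = 12.30 km
5–9: √((-14.4)² + (-0.3)²) = √(207.3600 + 0.0900) = 14.40 km
5–10: √((7.9)² + (18.4)²) = √(62.4100 + 338.5600) = 20.02 km
6–7: √((13.6)² + (11.4)²) = √(184.9600 + 129.9600) = 17.75 km
6–8: √((4.0)² + (6.4)²) = √(16.0000 + 40.9600) = 7.55 km
6–9: √((0.6)² + (0.6)²) = √(0.3600 + 0.3600) = 0.85 km
6–10: √((22.9)² + (19.3)²) = √(524.4100 + 372.4900) = 29.95 km
7–8: √((-9.6)² + (-5.0)²) = √(92.1600 + 25.0000) = 10.82 km
7–9: √((-13.0)² + (-10.8)²) = √(169.0000 + 116.6400) = 16.90 km
7–10: √((9.3)² + (7.9)²) = √(86.4900 + 62.4100) = 12.20 km
8–9: √((-3.4)² + (-5.8)²) = √(11.5600 + 33.6400) = 6.72 km
8–10: √((18.9)² + (12.9)²) = √(357.2100 + 166.4100) = 22.88 km
9–10: √((22.3)² + (18.7)²) = √(497.2900 + 349.6900) = 29.10 km
Closest pair: 6–9 at 0.85 km.

6 and 9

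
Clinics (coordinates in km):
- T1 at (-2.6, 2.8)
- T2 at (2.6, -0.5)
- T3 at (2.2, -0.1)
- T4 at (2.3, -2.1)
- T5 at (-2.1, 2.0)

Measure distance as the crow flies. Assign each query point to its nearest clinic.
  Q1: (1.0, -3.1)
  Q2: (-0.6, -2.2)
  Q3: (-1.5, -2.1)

Q1→T4; Q2→T4; Q3→T4

Q1 at (1.0, -3.1):
  T1: √((-3.6)² + (5.9)²) = √(12.960 + 34.810) = 6.9 km
  T2: √((1.6)² + (2.6)²) = √(2.560 + 6.760) = 3.1 km
  T3: √((1.2)² + (3.0)²) = √(1.440 + 9.000) = 3.2 km
  T4: √((1.3)² + (1.0)²) = √(1.690 + 1.000) = 1.6 km
  T5: √((-3.1)² + (5.1)²) = √(9.610 + 26.010) = 6.0 km
  → nearest: T4 (1.6 km)
Q2 at (-0.6, -2.2):
  T1: √((-2.0)² + (5.0)²) = √(4.000 + 25.000) = 5.4 km
  T2: √((3.2)² + (1.7)²) = √(10.240 + 2.890) = 3.6 km
  T3: √((2.8)² + (2.1)²) = √(7.840 + 4.410) = 3.5 km
  T4: √((2.9)² + (0.1)²) = √(8.410 + 0.010) = 2.9 km
  T5: √((-1.5)² + (4.2)²) = √(2.250 + 17.640) = 4.5 km
  → nearest: T4 (2.9 km)
Q3 at (-1.5, -2.1):
  T1: √((-1.1)² + (4.9)²) = √(1.210 + 24.010) = 5.0 km
  T2: √((4.1)² + (1.6)²) = √(16.810 + 2.560) = 4.4 km
  T3: √((3.7)² + (2.0)²) = √(13.690 + 4.000) = 4.2 km
  T4: √((3.8)² + (0.0)²) = √(14.440 + 0.000) = 3.8 km
  T5: √((-0.6)² + (4.1)²) = √(0.360 + 16.810) = 4.1 km
  → nearest: T4 (3.8 km)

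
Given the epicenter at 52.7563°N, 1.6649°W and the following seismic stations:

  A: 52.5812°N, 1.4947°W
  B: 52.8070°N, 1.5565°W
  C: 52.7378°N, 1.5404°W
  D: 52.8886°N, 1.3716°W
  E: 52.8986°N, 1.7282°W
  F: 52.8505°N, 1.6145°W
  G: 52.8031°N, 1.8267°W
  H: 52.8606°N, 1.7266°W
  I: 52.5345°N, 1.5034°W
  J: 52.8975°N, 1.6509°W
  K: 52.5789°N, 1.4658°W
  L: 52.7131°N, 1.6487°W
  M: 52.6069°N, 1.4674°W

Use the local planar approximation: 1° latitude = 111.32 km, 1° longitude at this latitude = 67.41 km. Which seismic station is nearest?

L

Distances from 52.7563°N, 1.6649°W:
A: √((-0.1751·111.32)² + (0.1702·67.41)²) = √(379.943210 + 131.633905) = 22.6181 km
B: √((0.0507·111.32)² + (0.1084·67.41)²) = √(31.853878 + 53.395815) = 9.2331 km
C: √((-0.0185·111.32)² + (0.1245·67.41)²) = √(4.241211 + 70.434812) = 8.6415 km
D: √((0.1323·111.32)² + (0.2933·67.41)²) = √(216.903262 + 390.906399) = 24.6538 km
E: √((0.1423·111.32)² + (-0.0633·67.41)²) = √(250.932085 + 18.207741) = 16.4055 km
F: √((0.0942·111.32)² + (0.0504·67.41)²) = √(109.963410 + 11.542762) = 11.0230 km
G: √((0.0468·111.32)² + (-0.1618·67.41)²) = √(27.141766 + 118.961297) = 12.0873 km
H: √((0.1043·111.32)² + (-0.0617·67.41)²) = √(134.807797 + 17.298920) = 12.3332 km
I: √((-0.2218·111.32)² + (0.1615·67.41)²) = √(609.634419 + 118.520563) = 26.9843 km
J: √((0.1412·111.32)² + (0.0140·67.41)²) = √(247.067596 + 0.890645) = 15.7467 km
K: √((-0.1774·111.32)² + (0.1991·67.41)²) = √(389.990139 + 180.132126) = 23.8772 km
L: √((-0.0432·111.32)² + (0.0162·67.41)²) = √(23.126712 + 1.192556) = 4.9315 km
M: √((-0.1494·111.32)² + (0.1975·67.41)²) = √(276.597080 + 177.248617) = 21.3037 km
Minimum: L at 4.9315 km.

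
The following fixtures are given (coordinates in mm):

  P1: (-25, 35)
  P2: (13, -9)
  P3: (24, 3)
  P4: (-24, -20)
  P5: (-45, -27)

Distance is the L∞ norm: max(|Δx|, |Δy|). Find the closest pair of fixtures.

P2 and P3

Pairwise distances:
P2–P3: max(|11|, |12|) = 12 mm
P4–P5: max(|-21|, |-7|) = 21 mm
P2–P4: max(|-37|, |-11|) = 37 mm
P1–P2: max(|38|, |-44|) = 44 mm
P3–P4: max(|-48|, |-23|) = 48 mm
P1–P3: max(|49|, |-32|) = 49 mm
P1–P4: max(|1|, |-55|) = 55 mm
P2–P5: max(|-58|, |-18|) = 58 mm
P1–P5: max(|-20|, |-62|) = 62 mm
P3–P5: max(|-69|, |-30|) = 69 mm
Closest pair: P2–P3 at 12 mm.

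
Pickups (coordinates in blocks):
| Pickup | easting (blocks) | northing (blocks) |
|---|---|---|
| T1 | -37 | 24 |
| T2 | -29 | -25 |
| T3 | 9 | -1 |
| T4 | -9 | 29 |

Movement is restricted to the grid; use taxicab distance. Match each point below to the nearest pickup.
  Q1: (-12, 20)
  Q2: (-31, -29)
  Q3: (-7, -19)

Q1→T4; Q2→T2; Q3→T2

Q1 at (-12, 20):
  T1: |-25| + |4| = 25 + 4 = 29 blocks
  T2: |-17| + |-45| = 17 + 45 = 62 blocks
  T3: |21| + |-21| = 21 + 21 = 42 blocks
  T4: |3| + |9| = 3 + 9 = 12 blocks
  → nearest: T4 (12 blocks)
Q2 at (-31, -29):
  T1: |-6| + |53| = 6 + 53 = 59 blocks
  T2: |2| + |4| = 2 + 4 = 6 blocks
  T3: |40| + |28| = 40 + 28 = 68 blocks
  T4: |22| + |58| = 22 + 58 = 80 blocks
  → nearest: T2 (6 blocks)
Q3 at (-7, -19):
  T1: |-30| + |43| = 30 + 43 = 73 blocks
  T2: |-22| + |-6| = 22 + 6 = 28 blocks
  T3: |16| + |18| = 16 + 18 = 34 blocks
  T4: |-2| + |48| = 2 + 48 = 50 blocks
  → nearest: T2 (28 blocks)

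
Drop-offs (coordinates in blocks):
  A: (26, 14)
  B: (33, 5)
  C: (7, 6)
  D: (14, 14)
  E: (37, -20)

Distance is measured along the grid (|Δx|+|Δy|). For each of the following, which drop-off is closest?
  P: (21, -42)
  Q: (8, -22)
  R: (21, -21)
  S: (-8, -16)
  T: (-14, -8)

P at (21, -42):
  A: |5| + |56| = 5 + 56 = 61 blocks
  B: |12| + |47| = 12 + 47 = 59 blocks
  C: |-14| + |48| = 14 + 48 = 62 blocks
  D: |-7| + |56| = 7 + 56 = 63 blocks
  E: |16| + |22| = 16 + 22 = 38 blocks
  → nearest: E (38 blocks)
Q at (8, -22):
  A: |18| + |36| = 18 + 36 = 54 blocks
  B: |25| + |27| = 25 + 27 = 52 blocks
  C: |-1| + |28| = 1 + 28 = 29 blocks
  D: |6| + |36| = 6 + 36 = 42 blocks
  E: |29| + |2| = 29 + 2 = 31 blocks
  → nearest: C (29 blocks)
R at (21, -21):
  A: |5| + |35| = 5 + 35 = 40 blocks
  B: |12| + |26| = 12 + 26 = 38 blocks
  C: |-14| + |27| = 14 + 27 = 41 blocks
  D: |-7| + |35| = 7 + 35 = 42 blocks
  E: |16| + |1| = 16 + 1 = 17 blocks
  → nearest: E (17 blocks)
S at (-8, -16):
  A: |34| + |30| = 34 + 30 = 64 blocks
  B: |41| + |21| = 41 + 21 = 62 blocks
  C: |15| + |22| = 15 + 22 = 37 blocks
  D: |22| + |30| = 22 + 30 = 52 blocks
  E: |45| + |-4| = 45 + 4 = 49 blocks
  → nearest: C (37 blocks)
T at (-14, -8):
  A: |40| + |22| = 40 + 22 = 62 blocks
  B: |47| + |13| = 47 + 13 = 60 blocks
  C: |21| + |14| = 21 + 14 = 35 blocks
  D: |28| + |22| = 28 + 22 = 50 blocks
  E: |51| + |-12| = 51 + 12 = 63 blocks
  → nearest: C (35 blocks)

P→E; Q→C; R→E; S→C; T→C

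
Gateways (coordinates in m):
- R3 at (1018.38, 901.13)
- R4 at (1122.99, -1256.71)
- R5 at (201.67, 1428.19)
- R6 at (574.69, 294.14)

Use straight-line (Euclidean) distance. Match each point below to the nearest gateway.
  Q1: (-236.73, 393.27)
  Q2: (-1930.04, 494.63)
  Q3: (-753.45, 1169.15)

Q1 at (-236.73, 393.27):
  R3: 1353.97 m
  R4: 2138.05 m
  R5: 1123.95 m
  R6: 817.45 m
  → nearest: R6 (817.45 m)
Q2 at (-1930.04, 494.63):
  R3: 2976.31 m
  R4: 3519.69 m
  R5: 2327.17 m
  R6: 2512.74 m
  → nearest: R5 (2327.17 m)
Q3 at (-753.45, 1169.15):
  R3: 1791.99 m
  R4: 3066.89 m
  R5: 989.62 m
  R6: 1590.47 m
  → nearest: R5 (989.62 m)

Q1→R6; Q2→R5; Q3→R5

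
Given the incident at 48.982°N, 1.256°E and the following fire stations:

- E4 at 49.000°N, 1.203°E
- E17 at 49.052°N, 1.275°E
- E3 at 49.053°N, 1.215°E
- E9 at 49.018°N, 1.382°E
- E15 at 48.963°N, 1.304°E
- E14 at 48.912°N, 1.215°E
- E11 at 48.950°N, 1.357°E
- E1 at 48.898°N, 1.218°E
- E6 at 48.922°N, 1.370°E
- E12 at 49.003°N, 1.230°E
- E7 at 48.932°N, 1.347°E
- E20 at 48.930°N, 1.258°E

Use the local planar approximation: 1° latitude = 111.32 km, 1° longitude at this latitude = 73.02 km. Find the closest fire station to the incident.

Distances from 48.982°N, 1.256°E:
E4: √((0.018·111.32)² + (-0.053·73.02)²) = √(4.01505 + 14.97736) = 4.358 km
E17: √((0.070·111.32)² + (0.019·73.02)²) = √(60.72150 + 1.92482) = 7.915 km
E3: √((0.071·111.32)² + (-0.041·73.02)²) = √(62.46879 + 8.96296) = 8.452 km
E9: √((0.036·111.32)² + (0.126·73.02)²) = √(16.06022 + 84.64957) = 10.035 km
E15: √((-0.019·111.32)² + (0.048·73.02)²) = √(4.47356 + 12.28474) = 4.094 km
E14: √((-0.070·111.32)² + (-0.041·73.02)²) = √(60.72150 + 8.96296) = 8.348 km
E11: √((-0.032·111.32)² + (0.101·73.02)²) = √(12.68955 + 54.39092) = 8.190 km
E1: √((-0.084·111.32)² + (-0.038·73.02)²) = √(87.43896 + 7.69929) = 9.754 km
E6: √((-0.060·111.32)² + (0.114·73.02)²) = √(44.61171 + 69.29364) = 10.673 km
E12: √((0.021·111.32)² + (-0.026·73.02)²) = √(5.46493 + 3.60438) = 3.012 km
E7: √((-0.050·111.32)² + (0.091·73.02)²) = √(30.98036 + 44.15363) = 8.668 km
E20: √((-0.052·111.32)² + (0.002·73.02)²) = √(33.50835 + 0.02133) = 5.790 km
Minimum: E12 at 3.012 km.

E12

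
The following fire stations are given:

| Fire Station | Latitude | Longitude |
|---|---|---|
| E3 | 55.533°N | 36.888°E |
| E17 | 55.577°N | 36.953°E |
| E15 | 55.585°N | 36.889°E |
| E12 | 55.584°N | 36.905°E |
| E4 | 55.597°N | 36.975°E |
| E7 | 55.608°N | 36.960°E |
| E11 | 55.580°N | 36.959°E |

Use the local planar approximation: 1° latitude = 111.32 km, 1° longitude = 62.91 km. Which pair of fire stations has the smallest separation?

Pairwise distances:
E3–E17: 6.381 km
E3–E15: 5.789 km
E3–E12: 5.777 km
E3–E4: 8.984 km
E3–E7: 9.499 km
E3–E11: 6.879 km
E17–E15: 4.124 km
E17–E12: 3.119 km
E17–E4: 2.622 km
E17–E7: 3.479 km
E17–E11: 0.504 km
E15–E12: 1.013 km
E15–E4: 5.573 km
E15–E7: 5.148 km
E15–E11: 4.439 km
E12–E4: 4.635 km
E12–E7: 4.371 km
E12–E11: 3.426 km
E4–E7: 1.546 km
E4–E11: 2.143 km
E7–E11: 3.118 km
Closest pair: E17–E11 at 0.504 km.

E17 and E11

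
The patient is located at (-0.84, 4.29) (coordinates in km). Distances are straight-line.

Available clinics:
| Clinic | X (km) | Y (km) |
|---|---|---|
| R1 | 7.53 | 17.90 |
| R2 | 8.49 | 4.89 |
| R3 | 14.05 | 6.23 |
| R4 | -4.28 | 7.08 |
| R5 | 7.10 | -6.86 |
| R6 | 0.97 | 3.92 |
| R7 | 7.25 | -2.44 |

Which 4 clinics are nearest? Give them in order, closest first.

R6, R4, R2, R7

Distances from (-0.84, 4.29):
R1: 15.98 km
R2: 9.35 km
R3: 15.02 km
R4: 4.43 km
R5: 13.69 km
R6: 1.85 km
R7: 10.52 km
Sorted: R6 (1.85 km) < R4 (4.43 km) < R2 (9.35 km) < R7 (10.52 km) < R5 (13.69 km) < R3 (15.02 km) < …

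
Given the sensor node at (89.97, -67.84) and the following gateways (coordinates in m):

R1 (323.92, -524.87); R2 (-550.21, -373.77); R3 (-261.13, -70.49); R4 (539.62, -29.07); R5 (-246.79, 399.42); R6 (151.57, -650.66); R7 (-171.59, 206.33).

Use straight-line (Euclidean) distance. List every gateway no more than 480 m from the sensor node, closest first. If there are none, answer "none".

Distances from (89.97, -67.84):
R1: 513.43 m
R2: 709.52 m
R3: 351.11 m
R4: 451.32 m
R5: 575.97 m
R6: 586.07 m
R7: 378.92 m
Threshold 480 m: R3 (351.11 m), R7 (378.92 m), R4 (451.32 m) are within range.

R3, R7, R4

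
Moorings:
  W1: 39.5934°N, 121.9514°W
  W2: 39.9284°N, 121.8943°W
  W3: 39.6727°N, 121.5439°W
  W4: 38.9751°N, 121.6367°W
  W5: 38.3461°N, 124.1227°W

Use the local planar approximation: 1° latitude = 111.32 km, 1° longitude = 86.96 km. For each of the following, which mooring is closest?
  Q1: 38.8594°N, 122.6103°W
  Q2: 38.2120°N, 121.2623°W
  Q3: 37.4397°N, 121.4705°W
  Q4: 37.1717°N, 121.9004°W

Q1→W4; Q2→W4; Q3→W4; Q4→W4

Q1 at 38.8594°N, 122.6103°W:
  W1: √((0.7340·111.32)² + (0.6589·86.96)²) = √(6676.341071 + 3283.054387) = 99.7968 km
  W2: √((1.0690·111.32)² + (0.7160·86.96)²) = √(14161.257041 + 3876.725998) = 134.3056 km
  W3: √((0.8133·111.32)² + (1.0664·86.96)²) = √(8196.867972 + 8599.621463) = 129.6013 km
  W4: √((0.1157·111.32)² + (0.9736·86.96)²) = √(165.887290 + 7168.036244) = 85.6383 km
  W5: √((-0.5133·111.32)² + (-1.5124·86.96)²) = √(3265.043140 + 17297.064287) = 143.3949 km
  → nearest: W4 (85.6383 km)
Q2 at 38.2120°N, 121.2623°W:
  W1: √((1.3814·111.32)² + (-0.6891·86.96)²) = √(23647.503513 + 3590.902075) = 165.0406 km
  W2: √((1.7164·111.32)² + (-0.6320·86.96)²) = √(36507.610387 + 3020.460904) = 198.8167 km
  W3: √((1.4607·111.32)² + (-0.2816·86.96)²) = √(26440.426351 + 599.659010) = 164.4387 km
  W4: √((0.7631·111.32)² + (-0.3744·86.96)²) = √(7216.212314 + 1060.011904) = 90.9738 km
  W5: √((0.1341·111.32)² + (-2.8604·86.96)²) = √(222.845542 + 61871.778632) = 249.1879 km
  → nearest: W4 (90.9738 km)
Q3 at 37.4397°N, 121.4705°W:
  W1: √((2.1537·111.32)² + (-0.4809·86.96)²) = √(57480.006878 + 1748.834114) = 243.3698 km
  W2: √((2.4887·111.32)² + (-0.4238·86.96)²) = √(76752.316307 + 1358.191371) = 279.4826 km
  W3: √((2.2330·111.32)² + (-0.0734·86.96)²) = √(61790.803336 + 40.740953) = 248.6595 km
  W4: √((1.5354·111.32)² + (-0.1662·86.96)²) = √(29213.895260 + 208.882040) = 171.5307 km
  W5: √((0.9064·111.32)² + (-2.6522·86.96)²) = √(10180.900407 + 53192.647141) = 251.7410 km
  → nearest: W4 (171.5307 km)
Q4 at 37.1717°N, 121.9004°W:
  W1: √((2.4217·111.32)² + (-0.0510·86.96)²) = √(72675.341112 + 19.668870) = 269.6201 km
  W2: √((2.7567·111.32)² + (0.0061·86.96)²) = √(94172.783631 + 0.281384) = 306.8763 km
  W3: √((2.5010·111.32)² + (0.3565·86.96)²) = √(77512.863104 + 961.076882) = 280.1320 km
  W4: √((1.8034·111.32)² + (0.2637·86.96)²) = √(40302.364452 + 525.846905) = 202.0599 km
  W5: √((1.1744·111.32)² + (-2.2223·86.96)²) = √(17091.433141 + 37346.029393) = 233.3184 km
  → nearest: W4 (202.0599 km)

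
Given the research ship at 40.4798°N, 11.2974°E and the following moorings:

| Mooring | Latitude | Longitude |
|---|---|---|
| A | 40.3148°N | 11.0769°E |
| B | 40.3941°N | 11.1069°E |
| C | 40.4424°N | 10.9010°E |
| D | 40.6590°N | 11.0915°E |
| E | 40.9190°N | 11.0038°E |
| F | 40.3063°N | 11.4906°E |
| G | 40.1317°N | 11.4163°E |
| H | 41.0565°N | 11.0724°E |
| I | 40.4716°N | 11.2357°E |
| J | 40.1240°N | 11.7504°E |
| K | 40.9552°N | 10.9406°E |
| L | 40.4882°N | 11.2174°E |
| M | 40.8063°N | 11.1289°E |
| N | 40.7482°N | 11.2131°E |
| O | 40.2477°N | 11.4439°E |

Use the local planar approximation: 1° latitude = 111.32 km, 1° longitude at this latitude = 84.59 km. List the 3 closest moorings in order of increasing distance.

Distances from 40.4798°N, 11.2974°E:
A: 26.1778 km
B: 18.7267 km
C: 33.7890 km
D: 26.4821 km
E: 54.8380 km
F: 25.3006 km
G: 40.0345 km
H: 66.9601 km
I: 5.2984 km
J: 55.1102 km
K: 60.9231 km
L: 6.8315 km
M: 39.0409 km
N: 30.7175 km
O: 28.6556 km
Sorted: I (5.2984 km) < L (6.8315 km) < B (18.7267 km) < F (25.3006 km) < A (26.1778 km) < …

I, L, B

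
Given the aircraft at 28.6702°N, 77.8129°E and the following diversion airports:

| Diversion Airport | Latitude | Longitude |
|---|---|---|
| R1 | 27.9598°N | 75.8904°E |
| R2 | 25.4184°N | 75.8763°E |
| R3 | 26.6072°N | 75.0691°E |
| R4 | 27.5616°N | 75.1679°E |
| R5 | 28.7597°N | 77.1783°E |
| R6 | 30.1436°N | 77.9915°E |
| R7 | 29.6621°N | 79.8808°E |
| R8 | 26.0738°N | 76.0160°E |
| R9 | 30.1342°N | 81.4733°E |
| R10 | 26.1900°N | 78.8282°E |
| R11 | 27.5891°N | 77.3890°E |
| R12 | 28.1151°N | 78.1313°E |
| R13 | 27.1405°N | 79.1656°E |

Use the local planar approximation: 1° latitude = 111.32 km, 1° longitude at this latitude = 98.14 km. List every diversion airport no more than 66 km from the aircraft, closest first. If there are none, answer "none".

Distances from 28.6702°N, 77.8129°E:
R1: 204.5773 km
R2: 408.8509 km
R3: 353.9074 km
R4: 287.4227 km
R5: 63.0715 km
R6: 164.9528 km
R7: 231.0376 km
R8: 338.5817 km
R9: 394.4711 km
R10: 293.5257 km
R11: 127.3355 km
R12: 69.2451 km
R13: 215.9190 km
Threshold 66 km: R5 (63.0715 km) is within range.

R5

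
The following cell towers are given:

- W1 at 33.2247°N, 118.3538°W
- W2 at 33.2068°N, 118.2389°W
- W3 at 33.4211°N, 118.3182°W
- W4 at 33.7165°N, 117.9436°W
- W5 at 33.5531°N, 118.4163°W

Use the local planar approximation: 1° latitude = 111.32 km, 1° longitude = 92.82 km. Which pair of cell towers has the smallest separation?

W1 and W2

Pairwise distances:
W1–W2: 10.8496 km
W3–W5: 17.2868 km
W1–W3: 22.1115 km
W2–W3: 24.9656 km
W1–W5: 37.0149 km
W2–W5: 41.9196 km
W4–W5: 47.4970 km
W3–W4: 47.8574 km
W2–W4: 63.0135 km
W1–W4: 66.6854 km
Closest pair: W1–W2 at 10.8496 km.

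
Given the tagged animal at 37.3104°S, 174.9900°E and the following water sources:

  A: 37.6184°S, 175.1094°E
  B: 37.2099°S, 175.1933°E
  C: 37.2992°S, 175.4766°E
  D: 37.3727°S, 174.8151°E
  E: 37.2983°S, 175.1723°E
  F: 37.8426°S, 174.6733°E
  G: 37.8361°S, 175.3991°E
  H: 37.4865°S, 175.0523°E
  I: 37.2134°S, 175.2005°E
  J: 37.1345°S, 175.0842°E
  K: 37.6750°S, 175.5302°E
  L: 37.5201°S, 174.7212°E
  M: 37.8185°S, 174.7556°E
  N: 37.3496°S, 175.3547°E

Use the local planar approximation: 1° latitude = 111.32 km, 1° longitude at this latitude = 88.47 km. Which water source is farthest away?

G

Distances from 37.3104°S, 174.9900°E:
A: √((-0.3080·111.32)² + (0.1194·88.47)²) = √(1175.568197 + 111.583687) = 35.8769 km
B: √((0.1005·111.32)² + (0.2033·88.47)²) = √(125.163736 + 323.494433) = 21.1816 km
C: √((0.0112·111.32)² + (0.4866·88.47)²) = √(1.554470 + 1853.259622) = 43.0676 km
D: √((-0.0623·111.32)² + (-0.1749·88.47)²) = √(48.097498 + 239.426200) = 16.9565 km
E: √((0.0121·111.32)² + (0.1823·88.47)²) = √(1.814334 + 260.114997) = 16.1842 km
F: √((-0.5322·111.32)² + (-0.3167·88.47)²) = √(3509.911254 + 785.033484) = 65.5358 km
G: √((-0.5257·111.32)² + (0.4091·88.47)²) = √(3424.698546 + 1309.938823) = 68.8087 km
H: √((-0.1761·111.32)² + (0.0623·88.47)²) = √(384.295330 + 30.378627) = 20.3635 km
I: √((0.0970·111.32)² + (0.2105·88.47)²) = √(116.597668 + 346.813708) = 21.5270 km
J: √((0.1759·111.32)² + (0.0942·88.47)²) = √(383.422923 + 69.453456) = 21.2809 km
K: √((-0.3646·111.32)² + (0.5402·88.47)²) = √(1647.326648 + 2284.026899) = 62.7005 km
L: √((-0.2097·111.32)² + (-0.2688·88.47)²) = √(544.933185 + 565.523405) = 33.3235 km
M: √((-0.5081·111.32)² + (-0.2344·88.47)²) = √(3199.225002 + 430.038432) = 60.2434 km
N: √((-0.0392·111.32)² + (0.3647·88.47)²) = √(19.042262 + 1041.030806) = 32.5588 km
Maximum: G at 68.8087 km.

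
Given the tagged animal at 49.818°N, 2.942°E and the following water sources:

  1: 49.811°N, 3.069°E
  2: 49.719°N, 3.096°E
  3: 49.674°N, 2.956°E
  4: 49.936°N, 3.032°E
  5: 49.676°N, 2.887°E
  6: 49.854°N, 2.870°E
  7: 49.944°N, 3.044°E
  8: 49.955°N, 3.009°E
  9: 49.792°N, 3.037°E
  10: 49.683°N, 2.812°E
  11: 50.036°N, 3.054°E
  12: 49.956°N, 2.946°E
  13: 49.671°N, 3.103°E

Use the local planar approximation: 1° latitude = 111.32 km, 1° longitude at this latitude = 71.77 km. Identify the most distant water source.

11

Distances from 49.818°N, 2.942°E:
1: 9.148 km
2: 15.608 km
3: 16.062 km
4: 14.638 km
5: 16.293 km
6: 6.539 km
7: 15.822 km
8: 15.991 km
9: 7.407 km
10: 17.689 km
11: 25.564 km
12: 15.365 km
13: 20.032 km
Maximum: 11 at 25.564 km.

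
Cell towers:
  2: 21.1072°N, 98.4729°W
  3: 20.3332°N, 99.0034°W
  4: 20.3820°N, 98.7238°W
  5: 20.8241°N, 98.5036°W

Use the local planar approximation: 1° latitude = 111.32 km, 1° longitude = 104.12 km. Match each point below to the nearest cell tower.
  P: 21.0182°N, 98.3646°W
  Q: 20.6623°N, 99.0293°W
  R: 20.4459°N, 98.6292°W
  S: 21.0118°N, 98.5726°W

P at 21.0182°N, 98.3646°W:
  2: 15.0104 km
  3: 101.1856 km
  4: 80.0904 km
  5: 26.0063 km
  → nearest: 2 (15.0104 km)
Q at 20.6623°N, 99.0293°W:
  2: 76.2169 km
  3: 36.7345 km
  4: 44.5580 km
  5: 57.6232 km
  → nearest: 3 (36.7345 km)
R at 20.4459°N, 98.6292°W:
  2: 75.3933 km
  3: 40.9318 km
  4: 12.1498 km
  5: 44.0855 km
  → nearest: 4 (12.1498 km)
S at 21.0118°N, 98.5726°W:
  2: 14.8507 km
  3: 87.8551 km
  4: 71.8551 km
  5: 22.0954 km
  → nearest: 2 (14.8507 km)

P→2; Q→3; R→4; S→2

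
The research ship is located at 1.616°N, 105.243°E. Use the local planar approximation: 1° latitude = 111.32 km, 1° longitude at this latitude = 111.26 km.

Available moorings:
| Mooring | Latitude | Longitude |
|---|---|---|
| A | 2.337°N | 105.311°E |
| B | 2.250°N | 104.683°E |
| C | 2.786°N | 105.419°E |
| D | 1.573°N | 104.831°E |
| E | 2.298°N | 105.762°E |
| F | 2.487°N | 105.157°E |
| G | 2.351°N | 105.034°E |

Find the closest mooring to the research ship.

D

Distances from 1.616°N, 105.243°E:
A: √((0.721·111.32)² + (0.068·111.26)²) = √(6441.94370 + 57.23951) = 80.618 km
B: √((0.634·111.32)² + (-0.560·111.26)²) = √(4981.09599 + 3881.98779) = 94.144 km
C: √((1.170·111.32)² + (0.176·111.26)²) = √(16963.60373 + 383.44532) = 131.708 km
D: √((-0.043·111.32)² + (-0.412·111.26)²) = √(22.91307 + 2101.22492) = 46.088 km
E: √((0.682·111.32)² + (0.519·111.26)²) = √(5763.88284 + 3334.36261) = 95.385 km
F: √((0.871·111.32)² + (-0.086·111.26)²) = √(9401.18730 + 91.55351) = 97.431 km
G: √((0.735·111.32)² + (-0.209·111.26)²) = √(6694.54513 + 540.71782) = 85.060 km
Minimum: D at 46.088 km.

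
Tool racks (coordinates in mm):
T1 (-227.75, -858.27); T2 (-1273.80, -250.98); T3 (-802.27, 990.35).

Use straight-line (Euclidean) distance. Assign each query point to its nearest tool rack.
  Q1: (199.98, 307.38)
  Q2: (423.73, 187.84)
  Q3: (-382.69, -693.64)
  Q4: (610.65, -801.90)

Q1 at (199.98, 307.38):
  T1: 1241.65 mm
  T2: 1576.01 mm
  T3: 1212.83 mm
  → nearest: T3 (1212.83 mm)
Q2 at (423.73, 187.84):
  T1: 1232.38 mm
  T2: 1753.33 mm
  T3: 1465.30 mm
  → nearest: T1 (1232.38 mm)
Q3 at (-382.69, -693.64):
  T1: 226.07 mm
  T2: 995.00 mm
  T3: 1735.47 mm
  → nearest: T1 (226.07 mm)
Q4 at (610.65, -801.90):
  T1: 840.29 mm
  T2: 1963.33 mm
  T3: 2282.21 mm
  → nearest: T1 (840.29 mm)

Q1→T3; Q2→T1; Q3→T1; Q4→T1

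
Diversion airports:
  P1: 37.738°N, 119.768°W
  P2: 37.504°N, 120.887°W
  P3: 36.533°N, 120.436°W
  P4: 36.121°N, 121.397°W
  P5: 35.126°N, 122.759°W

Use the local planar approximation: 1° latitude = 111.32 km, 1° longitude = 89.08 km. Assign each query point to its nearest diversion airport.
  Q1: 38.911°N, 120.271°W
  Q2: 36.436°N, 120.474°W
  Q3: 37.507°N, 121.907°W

Q1 at 38.911°N, 120.271°W:
  P1: √((-1.173·111.32)² + (0.503·89.08)²) = √(17050.70810 + 2007.68876) = 138.052 km
  P2: √((-1.407·111.32)² + (-0.616·89.08)²) = √(24532.09231 + 3011.07686) = 165.961 km
  P3: √((-2.378·111.32)² + (-0.165·89.08)²) = √(70076.12778 + 216.03708) = 265.127 km
  P4: √((-2.790·111.32)² + (-1.126·89.08)²) = √(96461.67566 + 10060.90846) = 326.378 km
  P5: √((-3.785·111.32)² + (-2.488·89.08)²) = √(177532.62025 + 49120.31789) = 476.081 km
  → nearest: P1 (138.052 km)
Q2 at 36.436°N, 120.474°W:
  P1: √((1.302·111.32)² + (0.706·89.08)²) = √(21007.20937 + 3955.21247) = 157.995 km
  P2: √((1.068·111.32)² + (-0.413·89.08)²) = √(14134.77503 + 1353.50704) = 124.452 km
  P3: √((0.097·111.32)² + (0.038·89.08)²) = √(116.59767 + 11.45850) = 11.316 km
  P4: √((-0.315·111.32)² + (-0.923·89.08)²) = √(1229.61033 + 6760.26653) = 89.386 km
  P5: √((-1.310·111.32)² + (-2.285·89.08)²) = √(21266.15557 + 41431.70688) = 250.395 km
  → nearest: P3 (11.316 km)
Q3 at 37.507°N, 121.907°W:
  P1: √((0.231·111.32)² + (2.139·89.08)²) = √(661.25711 + 36306.29949) = 192.269 km
  P2: √((-0.003·111.32)² + (1.020·89.08)²) = √(0.11153 + 8255.83035) = 90.862 km
  P3: √((-0.974·111.32)² + (1.471·89.08)²) = √(11756.12808 + 17170.61151) = 170.079 km
  P4: √((-1.386·111.32)² + (0.510·89.08)²) = √(23805.25598 + 2063.95759) = 160.839 km
  P5: √((-2.381·111.32)² + (-0.852·89.08)²) = √(70253.05040 + 5760.22710) = 275.705 km
  → nearest: P2 (90.862 km)

Q1→P1; Q2→P3; Q3→P2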